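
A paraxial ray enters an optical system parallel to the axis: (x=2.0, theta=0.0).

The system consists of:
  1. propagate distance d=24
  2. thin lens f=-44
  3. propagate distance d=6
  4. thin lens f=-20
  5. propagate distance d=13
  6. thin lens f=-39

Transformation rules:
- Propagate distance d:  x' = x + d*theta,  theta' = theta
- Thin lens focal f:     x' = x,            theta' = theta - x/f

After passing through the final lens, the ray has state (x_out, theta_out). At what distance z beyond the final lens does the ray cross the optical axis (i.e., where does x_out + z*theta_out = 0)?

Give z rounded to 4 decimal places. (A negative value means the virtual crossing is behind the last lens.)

Answer: -16.0539

Derivation:
Initial: x=2.0000 theta=0.0000
After 1 (propagate distance d=24): x=2.0000 theta=0.0000
After 2 (thin lens f=-44): x=2.0000 theta=1/22 (≈0.0455)
After 3 (propagate distance d=6): x=25/11 (≈2.2727) theta=1/22 (≈0.0455)
After 4 (thin lens f=-20): x=25/11 (≈2.2727) theta=7/44 (≈0.1591)
After 5 (propagate distance d=13): x=191/44 (≈4.3409) theta=7/44 (≈0.1591)
After 6 (thin lens f=-39): x=191/44 (≈4.3409) theta=116/429 (≈0.2704)
z_focus = -x_out/theta_out = -(191/44)/(116/429) = -7449/464 ≈ -16.0539
Rounded to 4 decimal places: z = -16.0539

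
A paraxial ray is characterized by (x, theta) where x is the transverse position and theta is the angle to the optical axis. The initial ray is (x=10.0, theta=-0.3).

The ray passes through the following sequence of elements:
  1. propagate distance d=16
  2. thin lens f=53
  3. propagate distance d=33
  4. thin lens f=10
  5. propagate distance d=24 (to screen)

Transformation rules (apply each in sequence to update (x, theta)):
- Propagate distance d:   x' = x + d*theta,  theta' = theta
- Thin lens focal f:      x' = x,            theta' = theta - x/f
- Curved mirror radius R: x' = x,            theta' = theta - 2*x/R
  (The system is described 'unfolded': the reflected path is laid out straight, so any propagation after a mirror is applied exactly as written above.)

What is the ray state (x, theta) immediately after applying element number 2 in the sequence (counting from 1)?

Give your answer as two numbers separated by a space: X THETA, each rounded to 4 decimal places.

Answer: 5.2000 -0.3981

Derivation:
Initial: x=10.0000 theta=-0.3000
After 1 (propagate distance d=16): x=5.2000 theta=-0.3000
After 2 (thin lens f=53): x=5.2000 theta=-211/530 (≈-0.3981)
Rounded to 4 decimal places: x = 5.2000, theta = -0.3981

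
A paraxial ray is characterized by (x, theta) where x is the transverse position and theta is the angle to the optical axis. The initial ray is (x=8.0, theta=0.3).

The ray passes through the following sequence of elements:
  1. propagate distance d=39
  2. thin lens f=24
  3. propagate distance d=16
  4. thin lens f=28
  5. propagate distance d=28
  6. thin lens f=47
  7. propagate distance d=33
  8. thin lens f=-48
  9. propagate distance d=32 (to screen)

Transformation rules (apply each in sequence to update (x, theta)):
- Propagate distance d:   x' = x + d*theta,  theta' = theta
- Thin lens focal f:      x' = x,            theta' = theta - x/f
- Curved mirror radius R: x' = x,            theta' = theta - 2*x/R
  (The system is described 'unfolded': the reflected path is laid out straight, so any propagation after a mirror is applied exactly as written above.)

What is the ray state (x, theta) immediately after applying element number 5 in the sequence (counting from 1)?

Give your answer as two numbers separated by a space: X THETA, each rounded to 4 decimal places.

Initial: x=8.0000 theta=0.3000
After 1 (propagate distance d=39): x=19.7000 theta=0.3000
After 2 (thin lens f=24): x=19.7000 theta=-25/48 (≈-0.5208)
After 3 (propagate distance d=16): x=341/30 (≈11.3667) theta=-25/48 (≈-0.5208)
After 4 (thin lens f=28): x=341/30 (≈11.3667) theta=-519/560 (≈-0.9268)
After 5 (propagate distance d=28): x=-175/12 (≈-14.5833) theta=-519/560 (≈-0.9268)
Rounded to 4 decimal places: x = -14.5833, theta = -0.9268

Answer: -14.5833 -0.9268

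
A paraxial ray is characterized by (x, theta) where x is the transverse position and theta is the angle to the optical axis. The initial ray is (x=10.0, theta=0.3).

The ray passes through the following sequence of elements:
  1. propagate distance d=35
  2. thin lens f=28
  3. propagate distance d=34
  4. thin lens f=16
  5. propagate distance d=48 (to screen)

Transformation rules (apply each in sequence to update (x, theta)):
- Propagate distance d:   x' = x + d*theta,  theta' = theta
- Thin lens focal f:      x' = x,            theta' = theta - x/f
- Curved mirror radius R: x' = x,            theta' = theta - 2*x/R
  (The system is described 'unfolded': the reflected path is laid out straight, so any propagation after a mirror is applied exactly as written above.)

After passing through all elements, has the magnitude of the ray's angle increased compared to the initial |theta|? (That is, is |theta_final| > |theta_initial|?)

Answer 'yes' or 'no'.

Initial: x=10.0000 theta=0.3000
After 1 (propagate distance d=35): x=20.5000 theta=0.3000
After 2 (thin lens f=28): x=20.5000 theta=-121/280 (≈-0.4321)
After 3 (propagate distance d=34): x=813/140 (≈5.8071) theta=-121/280 (≈-0.4321)
After 4 (thin lens f=16): x=813/140 (≈5.8071) theta=-1781/2240 (≈-0.7951)
After 5 (propagate distance d=48 (to screen)): x=-453/14 (≈-32.3571) theta=-1781/2240 (≈-0.7951)
|theta_initial|=0.3000 |theta_final|=1781/2240 (≈0.7951) -> increased

Answer: yes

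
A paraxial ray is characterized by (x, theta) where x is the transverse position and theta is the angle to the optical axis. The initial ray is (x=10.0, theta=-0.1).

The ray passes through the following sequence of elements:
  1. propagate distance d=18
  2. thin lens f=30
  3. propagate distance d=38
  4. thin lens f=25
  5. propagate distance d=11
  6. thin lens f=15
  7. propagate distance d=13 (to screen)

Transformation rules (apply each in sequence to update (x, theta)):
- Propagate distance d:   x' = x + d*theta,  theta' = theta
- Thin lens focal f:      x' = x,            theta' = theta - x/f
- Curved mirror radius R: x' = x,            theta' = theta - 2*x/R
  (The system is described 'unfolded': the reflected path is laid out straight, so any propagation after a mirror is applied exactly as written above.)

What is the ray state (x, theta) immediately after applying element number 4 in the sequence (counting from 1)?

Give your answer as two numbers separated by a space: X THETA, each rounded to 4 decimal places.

Answer: -5.9867 -0.1339

Derivation:
Initial: x=10.0000 theta=-0.1000
After 1 (propagate distance d=18): x=8.2000 theta=-0.1000
After 2 (thin lens f=30): x=8.2000 theta=-28/75 (≈-0.3733)
After 3 (propagate distance d=38): x=-449/75 (≈-5.9867) theta=-28/75 (≈-0.3733)
After 4 (thin lens f=25): x=-449/75 (≈-5.9867) theta=-251/1875 (≈-0.1339)
Rounded to 4 decimal places: x = -5.9867, theta = -0.1339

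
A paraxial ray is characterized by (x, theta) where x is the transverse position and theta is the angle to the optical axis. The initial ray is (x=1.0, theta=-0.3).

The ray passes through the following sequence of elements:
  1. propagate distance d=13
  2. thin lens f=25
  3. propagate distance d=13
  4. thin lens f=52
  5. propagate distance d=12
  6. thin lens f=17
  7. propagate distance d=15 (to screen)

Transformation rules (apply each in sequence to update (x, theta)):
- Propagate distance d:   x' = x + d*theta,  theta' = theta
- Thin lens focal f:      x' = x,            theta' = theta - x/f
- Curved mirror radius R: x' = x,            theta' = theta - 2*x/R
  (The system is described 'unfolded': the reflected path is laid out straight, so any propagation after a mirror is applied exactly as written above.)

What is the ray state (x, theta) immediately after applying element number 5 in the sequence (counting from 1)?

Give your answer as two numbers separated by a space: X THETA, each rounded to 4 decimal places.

Initial: x=1.0000 theta=-0.3000
After 1 (propagate distance d=13): x=-2.9000 theta=-0.3000
After 2 (thin lens f=25): x=-2.9000 theta=-0.1840
After 3 (propagate distance d=13): x=-5.2920 theta=-0.1840
After 4 (thin lens f=52): x=-5.2920 theta=-1069/13000 (≈-0.0822)
After 5 (propagate distance d=12): x=-10203/1625 (≈-6.2788) theta=-1069/13000 (≈-0.0822)
Rounded to 4 decimal places: x = -6.2788, theta = -0.0822

Answer: -6.2788 -0.0822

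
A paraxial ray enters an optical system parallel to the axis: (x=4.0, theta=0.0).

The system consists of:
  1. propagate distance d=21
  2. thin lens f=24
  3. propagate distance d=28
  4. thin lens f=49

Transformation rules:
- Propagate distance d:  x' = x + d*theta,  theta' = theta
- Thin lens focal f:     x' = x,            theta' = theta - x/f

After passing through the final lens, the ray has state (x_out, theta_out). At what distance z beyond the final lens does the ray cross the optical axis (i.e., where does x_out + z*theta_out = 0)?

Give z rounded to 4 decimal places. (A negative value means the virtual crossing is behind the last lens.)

Initial: x=4.0000 theta=0.0000
After 1 (propagate distance d=21): x=4.0000 theta=0.0000
After 2 (thin lens f=24): x=4.0000 theta=-1/6 (≈-0.1667)
After 3 (propagate distance d=28): x=-2/3 (≈-0.6667) theta=-1/6 (≈-0.1667)
After 4 (thin lens f=49): x=-2/3 (≈-0.6667) theta=-15/98 (≈-0.1531)
z_focus = -x_out/theta_out = -(-2/3)/(-15/98) = -196/45 ≈ -4.3556
Rounded to 4 decimal places: z = -4.3556

Answer: -4.3556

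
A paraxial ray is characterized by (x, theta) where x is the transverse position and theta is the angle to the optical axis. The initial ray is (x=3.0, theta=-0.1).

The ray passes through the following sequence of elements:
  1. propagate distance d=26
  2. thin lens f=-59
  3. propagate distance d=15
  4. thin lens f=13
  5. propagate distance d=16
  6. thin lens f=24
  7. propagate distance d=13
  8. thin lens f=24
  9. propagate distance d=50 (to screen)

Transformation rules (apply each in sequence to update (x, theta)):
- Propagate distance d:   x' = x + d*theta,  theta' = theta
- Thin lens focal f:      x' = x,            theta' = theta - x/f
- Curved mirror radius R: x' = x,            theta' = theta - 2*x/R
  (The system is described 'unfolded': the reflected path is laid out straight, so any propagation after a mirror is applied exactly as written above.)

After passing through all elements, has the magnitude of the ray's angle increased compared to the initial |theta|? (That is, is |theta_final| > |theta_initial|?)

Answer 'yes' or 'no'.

Initial: x=3.0000 theta=-0.1000
After 1 (propagate distance d=26): x=0.4000 theta=-0.1000
After 2 (thin lens f=-59): x=0.4000 theta=-11/118 (≈-0.0932)
After 3 (propagate distance d=15): x=-589/590 (≈-0.9983) theta=-11/118 (≈-0.0932)
After 4 (thin lens f=13): x=-589/590 (≈-0.9983) theta=-63/3835 (≈-0.0164)
After 5 (propagate distance d=16): x=-9673/7670 (≈-1.2611) theta=-63/3835 (≈-0.0164)
After 6 (thin lens f=24): x=-9673/7670 (≈-1.2611) theta=6649/184080 (≈0.0361)
After 7 (propagate distance d=13): x=-29143/36816 (≈-0.7916) theta=6649/184080 (≈0.0361)
After 8 (thin lens f=24): x=-29143/36816 (≈-0.7916) theta=305291/4417920 (≈0.0691)
After 9 (propagate distance d=50 (to screen)): x=1176739/441792 (≈2.6636) theta=305291/4417920 (≈0.0691)
|theta_initial|=0.1000 |theta_final|=305291/4417920 (≈0.0691) -> not increased

Answer: no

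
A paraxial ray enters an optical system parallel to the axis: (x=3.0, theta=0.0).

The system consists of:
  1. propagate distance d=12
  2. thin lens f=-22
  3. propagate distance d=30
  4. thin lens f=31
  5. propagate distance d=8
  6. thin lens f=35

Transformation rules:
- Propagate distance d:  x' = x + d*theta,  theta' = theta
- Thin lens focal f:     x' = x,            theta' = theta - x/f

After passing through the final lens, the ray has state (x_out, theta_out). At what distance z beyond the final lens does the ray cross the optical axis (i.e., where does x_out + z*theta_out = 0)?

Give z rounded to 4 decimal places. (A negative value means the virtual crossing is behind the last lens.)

Answer: 23.1941

Derivation:
Initial: x=3.0000 theta=0.0000
After 1 (propagate distance d=12): x=3.0000 theta=0.0000
After 2 (thin lens f=-22): x=3.0000 theta=3/22 (≈0.1364)
After 3 (propagate distance d=30): x=78/11 (≈7.0909) theta=3/22 (≈0.1364)
After 4 (thin lens f=31): x=78/11 (≈7.0909) theta=-63/682 (≈-0.0924)
After 5 (propagate distance d=8): x=2166/341 (≈6.3519) theta=-63/682 (≈-0.0924)
After 6 (thin lens f=35): x=2166/341 (≈6.3519) theta=-6537/23870 (≈-0.2739)
z_focus = -x_out/theta_out = -(2166/341)/(-6537/23870) = 50540/2179 ≈ 23.1941
Rounded to 4 decimal places: z = 23.1941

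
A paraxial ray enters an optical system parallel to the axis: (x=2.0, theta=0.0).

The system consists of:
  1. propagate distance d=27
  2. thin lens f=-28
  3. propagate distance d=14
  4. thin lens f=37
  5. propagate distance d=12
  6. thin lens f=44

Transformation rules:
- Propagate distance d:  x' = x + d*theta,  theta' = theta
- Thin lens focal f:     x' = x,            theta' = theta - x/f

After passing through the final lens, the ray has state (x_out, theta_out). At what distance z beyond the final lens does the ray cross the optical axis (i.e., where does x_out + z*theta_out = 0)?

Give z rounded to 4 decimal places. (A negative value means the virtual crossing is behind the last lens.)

Answer: 38.3524

Derivation:
Initial: x=2.0000 theta=0.0000
After 1 (propagate distance d=27): x=2.0000 theta=0.0000
After 2 (thin lens f=-28): x=2.0000 theta=1/14 (≈0.0714)
After 3 (propagate distance d=14): x=3.0000 theta=1/14 (≈0.0714)
After 4 (thin lens f=37): x=3.0000 theta=-5/518 (≈-0.0097)
After 5 (propagate distance d=12): x=747/259 (≈2.8842) theta=-5/518 (≈-0.0097)
After 6 (thin lens f=44): x=747/259 (≈2.8842) theta=-857/11396 (≈-0.0752)
z_focus = -x_out/theta_out = -(747/259)/(-857/11396) = 32868/857 ≈ 38.3524
Rounded to 4 decimal places: z = 38.3524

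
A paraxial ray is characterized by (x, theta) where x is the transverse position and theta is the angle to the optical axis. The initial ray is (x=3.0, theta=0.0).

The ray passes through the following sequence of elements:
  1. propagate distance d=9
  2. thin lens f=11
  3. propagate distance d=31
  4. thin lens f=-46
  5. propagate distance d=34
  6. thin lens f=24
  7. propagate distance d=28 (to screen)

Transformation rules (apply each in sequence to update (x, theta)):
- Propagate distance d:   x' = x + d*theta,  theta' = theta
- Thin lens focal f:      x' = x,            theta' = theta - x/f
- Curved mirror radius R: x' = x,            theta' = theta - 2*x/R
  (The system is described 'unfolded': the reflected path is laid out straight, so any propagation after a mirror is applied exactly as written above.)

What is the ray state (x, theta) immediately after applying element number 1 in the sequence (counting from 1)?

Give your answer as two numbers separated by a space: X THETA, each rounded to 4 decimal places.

Answer: 3.0000 0.0000

Derivation:
Initial: x=3.0000 theta=0.0000
After 1 (propagate distance d=9): x=3.0000 theta=0.0000
Rounded to 4 decimal places: x = 3.0000, theta = 0.0000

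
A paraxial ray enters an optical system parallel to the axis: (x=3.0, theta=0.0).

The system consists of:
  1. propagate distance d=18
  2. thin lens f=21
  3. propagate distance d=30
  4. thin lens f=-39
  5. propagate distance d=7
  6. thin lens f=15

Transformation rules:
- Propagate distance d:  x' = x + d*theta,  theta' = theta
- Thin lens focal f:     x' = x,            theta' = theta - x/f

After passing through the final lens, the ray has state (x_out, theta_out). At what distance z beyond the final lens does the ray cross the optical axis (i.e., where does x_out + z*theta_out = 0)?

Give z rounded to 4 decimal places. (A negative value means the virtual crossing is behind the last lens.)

Answer: -312.2727

Derivation:
Initial: x=3.0000 theta=0.0000
After 1 (propagate distance d=18): x=3.0000 theta=0.0000
After 2 (thin lens f=21): x=3.0000 theta=-1/7 (≈-0.1429)
After 3 (propagate distance d=30): x=-9/7 (≈-1.2857) theta=-1/7 (≈-0.1429)
After 4 (thin lens f=-39): x=-9/7 (≈-1.2857) theta=-16/91 (≈-0.1758)
After 5 (propagate distance d=7): x=-229/91 (≈-2.5165) theta=-16/91 (≈-0.1758)
After 6 (thin lens f=15): x=-229/91 (≈-2.5165) theta=-11/1365 (≈-0.0081)
z_focus = -x_out/theta_out = -(-229/91)/(-11/1365) = -3435/11 ≈ -312.2727
Rounded to 4 decimal places: z = -312.2727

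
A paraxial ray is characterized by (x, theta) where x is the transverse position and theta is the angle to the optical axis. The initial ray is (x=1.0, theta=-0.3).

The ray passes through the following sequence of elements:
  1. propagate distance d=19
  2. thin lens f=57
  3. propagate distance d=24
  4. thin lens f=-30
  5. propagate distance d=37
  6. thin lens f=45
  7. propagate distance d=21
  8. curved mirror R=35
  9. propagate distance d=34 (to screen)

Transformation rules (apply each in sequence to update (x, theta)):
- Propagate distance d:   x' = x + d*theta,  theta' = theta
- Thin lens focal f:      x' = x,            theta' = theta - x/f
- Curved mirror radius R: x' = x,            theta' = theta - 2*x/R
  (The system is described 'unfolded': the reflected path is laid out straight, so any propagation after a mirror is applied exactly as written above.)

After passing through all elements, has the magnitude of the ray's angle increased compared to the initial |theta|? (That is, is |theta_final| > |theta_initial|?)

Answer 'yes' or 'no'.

Initial: x=1.0000 theta=-0.3000
After 1 (propagate distance d=19): x=-4.7000 theta=-0.3000
After 2 (thin lens f=57): x=-4.7000 theta=-62/285 (≈-0.2175)
After 3 (propagate distance d=24): x=-377/38 (≈-9.9211) theta=-62/285 (≈-0.2175)
After 4 (thin lens f=-30): x=-377/38 (≈-9.9211) theta=-125/228 (≈-0.5482)
After 5 (propagate distance d=37): x=-6887/228 (≈-30.2061) theta=-125/228 (≈-0.5482)
After 6 (thin lens f=45): x=-6887/228 (≈-30.2061) theta=631/5130 (≈0.1230)
After 7 (propagate distance d=21): x=-94471/3420 (≈-27.6231) theta=631/5130 (≈0.1230)
After 8 (curved mirror R=35): x=-94471/3420 (≈-27.6231) theta=152749/89775 (≈1.7015)
After 9 (propagate distance d=34 (to screen)): x=10854409/359100 (≈30.2267) theta=152749/89775 (≈1.7015)
|theta_initial|=0.3000 |theta_final|=152749/89775 (≈1.7015) -> increased

Answer: yes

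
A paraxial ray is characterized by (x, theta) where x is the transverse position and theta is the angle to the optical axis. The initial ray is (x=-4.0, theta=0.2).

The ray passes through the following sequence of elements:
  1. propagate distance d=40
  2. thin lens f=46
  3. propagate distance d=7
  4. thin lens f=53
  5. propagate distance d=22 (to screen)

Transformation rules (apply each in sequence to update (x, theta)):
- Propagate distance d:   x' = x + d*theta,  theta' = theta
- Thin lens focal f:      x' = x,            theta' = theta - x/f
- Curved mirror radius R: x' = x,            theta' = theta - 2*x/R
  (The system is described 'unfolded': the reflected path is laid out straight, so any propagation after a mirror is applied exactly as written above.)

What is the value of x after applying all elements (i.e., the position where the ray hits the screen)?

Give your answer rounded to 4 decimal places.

Initial: x=-4.0000 theta=0.2000
After 1 (propagate distance d=40): x=4.0000 theta=0.2000
After 2 (thin lens f=46): x=4.0000 theta=13/115 (≈0.1130)
After 3 (propagate distance d=7): x=551/115 (≈4.7913) theta=13/115 (≈0.1130)
After 4 (thin lens f=53): x=551/115 (≈4.7913) theta=6/265 (≈0.0226)
After 5 (propagate distance d=22 (to screen)): x=32239/6095 (≈5.2894) theta=6/265 (≈0.0226)
Rounded to 4 decimal places: x = 5.2894

Answer: 5.2894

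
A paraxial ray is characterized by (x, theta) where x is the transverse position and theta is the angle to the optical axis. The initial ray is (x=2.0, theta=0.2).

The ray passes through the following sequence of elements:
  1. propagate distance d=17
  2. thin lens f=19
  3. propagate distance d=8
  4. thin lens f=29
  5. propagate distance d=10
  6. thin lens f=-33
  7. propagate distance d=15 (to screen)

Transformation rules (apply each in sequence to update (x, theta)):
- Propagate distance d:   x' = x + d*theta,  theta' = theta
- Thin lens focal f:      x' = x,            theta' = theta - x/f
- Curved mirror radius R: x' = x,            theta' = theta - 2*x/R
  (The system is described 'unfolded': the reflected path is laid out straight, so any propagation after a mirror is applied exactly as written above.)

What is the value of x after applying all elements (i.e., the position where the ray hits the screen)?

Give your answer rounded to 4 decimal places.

Answer: -0.4286

Derivation:
Initial: x=2.0000 theta=0.2000
After 1 (propagate distance d=17): x=5.4000 theta=0.2000
After 2 (thin lens f=19): x=5.4000 theta=-8/95 (≈-0.0842)
After 3 (propagate distance d=8): x=449/95 (≈4.7263) theta=-8/95 (≈-0.0842)
After 4 (thin lens f=29): x=449/95 (≈4.7263) theta=-681/2755 (≈-0.2472)
After 5 (propagate distance d=10): x=6211/2755 (≈2.2544) theta=-681/2755 (≈-0.2472)
After 6 (thin lens f=-33): x=6211/2755 (≈2.2544) theta=-16262/90915 (≈-0.1789)
After 7 (propagate distance d=15 (to screen)): x=-12989/30305 (≈-0.4286) theta=-16262/90915 (≈-0.1789)
Rounded to 4 decimal places: x = -0.4286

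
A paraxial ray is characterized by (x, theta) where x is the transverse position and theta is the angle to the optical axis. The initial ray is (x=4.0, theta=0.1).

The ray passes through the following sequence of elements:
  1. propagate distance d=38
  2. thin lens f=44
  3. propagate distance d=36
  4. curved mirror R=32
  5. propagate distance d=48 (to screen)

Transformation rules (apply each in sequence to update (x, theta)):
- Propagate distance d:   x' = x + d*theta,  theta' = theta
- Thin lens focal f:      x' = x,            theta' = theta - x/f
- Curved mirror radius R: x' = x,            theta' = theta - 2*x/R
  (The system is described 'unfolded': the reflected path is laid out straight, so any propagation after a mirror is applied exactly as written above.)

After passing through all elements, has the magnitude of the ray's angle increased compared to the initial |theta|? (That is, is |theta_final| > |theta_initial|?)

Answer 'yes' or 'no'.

Answer: yes

Derivation:
Initial: x=4.0000 theta=0.1000
After 1 (propagate distance d=38): x=7.8000 theta=0.1000
After 2 (thin lens f=44): x=7.8000 theta=-17/220 (≈-0.0773)
After 3 (propagate distance d=36): x=276/55 (≈5.0182) theta=-17/220 (≈-0.0773)
After 4 (curved mirror R=32): x=276/55 (≈5.0182) theta=-43/110 (≈-0.3909)
After 5 (propagate distance d=48 (to screen)): x=-756/55 (≈-13.7455) theta=-43/110 (≈-0.3909)
|theta_initial|=0.1000 |theta_final|=43/110 (≈0.3909) -> increased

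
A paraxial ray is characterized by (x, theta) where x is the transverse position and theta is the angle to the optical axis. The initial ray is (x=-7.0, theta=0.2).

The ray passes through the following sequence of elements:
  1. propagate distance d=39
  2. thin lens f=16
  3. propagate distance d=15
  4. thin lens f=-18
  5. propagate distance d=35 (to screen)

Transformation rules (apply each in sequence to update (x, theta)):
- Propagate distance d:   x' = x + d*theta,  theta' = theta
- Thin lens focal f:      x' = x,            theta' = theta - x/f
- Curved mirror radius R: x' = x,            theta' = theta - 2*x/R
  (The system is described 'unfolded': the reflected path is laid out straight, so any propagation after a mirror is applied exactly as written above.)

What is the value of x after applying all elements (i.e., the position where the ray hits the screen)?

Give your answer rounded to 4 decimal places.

Answer: 14.2306

Derivation:
Initial: x=-7.0000 theta=0.2000
After 1 (propagate distance d=39): x=0.8000 theta=0.2000
After 2 (thin lens f=16): x=0.8000 theta=0.1500
After 3 (propagate distance d=15): x=3.0500 theta=0.1500
After 4 (thin lens f=-18): x=3.0500 theta=23/72 (≈0.3194)
After 5 (propagate distance d=35 (to screen)): x=5123/360 (≈14.2306) theta=23/72 (≈0.3194)
Rounded to 4 decimal places: x = 14.2306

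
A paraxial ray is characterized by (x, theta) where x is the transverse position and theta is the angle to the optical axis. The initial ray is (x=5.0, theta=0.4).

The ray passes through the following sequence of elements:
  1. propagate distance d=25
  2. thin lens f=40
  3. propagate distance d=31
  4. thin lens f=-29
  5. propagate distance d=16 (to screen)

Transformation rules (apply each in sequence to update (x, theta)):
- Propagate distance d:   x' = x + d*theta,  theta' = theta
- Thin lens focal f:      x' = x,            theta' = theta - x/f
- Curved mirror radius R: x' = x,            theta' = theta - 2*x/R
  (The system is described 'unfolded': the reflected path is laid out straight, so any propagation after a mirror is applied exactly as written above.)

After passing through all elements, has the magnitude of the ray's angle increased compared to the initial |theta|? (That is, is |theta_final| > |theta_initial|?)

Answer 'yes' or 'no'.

Answer: yes

Derivation:
Initial: x=5.0000 theta=0.4000
After 1 (propagate distance d=25): x=15.0000 theta=0.4000
After 2 (thin lens f=40): x=15.0000 theta=0.0250
After 3 (propagate distance d=31): x=15.7750 theta=0.0250
After 4 (thin lens f=-29): x=15.7750 theta=33/58 (≈0.5690)
After 5 (propagate distance d=16 (to screen)): x=28859/1160 (≈24.8784) theta=33/58 (≈0.5690)
|theta_initial|=0.4000 |theta_final|=33/58 (≈0.5690) -> increased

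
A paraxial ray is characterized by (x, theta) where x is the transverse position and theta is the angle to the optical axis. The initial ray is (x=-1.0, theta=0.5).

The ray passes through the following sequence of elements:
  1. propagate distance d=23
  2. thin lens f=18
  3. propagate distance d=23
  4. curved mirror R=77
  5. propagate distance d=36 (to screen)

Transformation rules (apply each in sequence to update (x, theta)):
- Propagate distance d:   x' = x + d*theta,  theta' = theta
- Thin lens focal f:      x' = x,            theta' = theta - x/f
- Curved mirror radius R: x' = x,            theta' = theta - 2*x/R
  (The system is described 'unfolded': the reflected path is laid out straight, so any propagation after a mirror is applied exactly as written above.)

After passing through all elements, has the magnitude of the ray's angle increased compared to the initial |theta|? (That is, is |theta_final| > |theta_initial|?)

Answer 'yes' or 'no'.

Answer: no

Derivation:
Initial: x=-1.0000 theta=0.5000
After 1 (propagate distance d=23): x=10.5000 theta=0.5000
After 2 (thin lens f=18): x=10.5000 theta=-1/12 (≈-0.0833)
After 3 (propagate distance d=23): x=103/12 (≈8.5833) theta=-1/12 (≈-0.0833)
After 4 (curved mirror R=77): x=103/12 (≈8.5833) theta=-283/924 (≈-0.3063)
After 5 (propagate distance d=36 (to screen)): x=-2257/924 (≈-2.4426) theta=-283/924 (≈-0.3063)
|theta_initial|=0.5000 |theta_final|=283/924 (≈0.3063) -> not increased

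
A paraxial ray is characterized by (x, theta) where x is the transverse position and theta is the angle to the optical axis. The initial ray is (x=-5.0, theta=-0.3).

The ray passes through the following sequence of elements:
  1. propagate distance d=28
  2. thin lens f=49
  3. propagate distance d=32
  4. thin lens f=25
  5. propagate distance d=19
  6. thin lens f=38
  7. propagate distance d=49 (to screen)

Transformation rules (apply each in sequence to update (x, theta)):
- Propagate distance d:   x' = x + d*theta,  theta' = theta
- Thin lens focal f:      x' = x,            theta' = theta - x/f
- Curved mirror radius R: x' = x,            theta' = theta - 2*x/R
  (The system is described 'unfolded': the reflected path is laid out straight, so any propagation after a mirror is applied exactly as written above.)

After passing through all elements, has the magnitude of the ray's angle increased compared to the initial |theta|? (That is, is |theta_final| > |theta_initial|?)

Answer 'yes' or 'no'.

Initial: x=-5.0000 theta=-0.3000
After 1 (propagate distance d=28): x=-13.4000 theta=-0.3000
After 2 (thin lens f=49): x=-13.4000 theta=-13/490 (≈-0.0265)
After 3 (propagate distance d=32): x=-3491/245 (≈-14.2490) theta=-13/490 (≈-0.0265)
After 4 (thin lens f=25): x=-3491/245 (≈-14.2490) theta=951/1750 (≈0.5434)
After 5 (propagate distance d=19): x=-48067/12250 (≈-3.9238) theta=951/1750 (≈0.5434)
After 6 (thin lens f=38): x=-48067/12250 (≈-3.9238) theta=301033/465500 (≈0.6467)
After 7 (propagate distance d=49 (to screen)): x=12924071/465500 (≈27.7638) theta=301033/465500 (≈0.6467)
|theta_initial|=0.3000 |theta_final|=301033/465500 (≈0.6467) -> increased

Answer: yes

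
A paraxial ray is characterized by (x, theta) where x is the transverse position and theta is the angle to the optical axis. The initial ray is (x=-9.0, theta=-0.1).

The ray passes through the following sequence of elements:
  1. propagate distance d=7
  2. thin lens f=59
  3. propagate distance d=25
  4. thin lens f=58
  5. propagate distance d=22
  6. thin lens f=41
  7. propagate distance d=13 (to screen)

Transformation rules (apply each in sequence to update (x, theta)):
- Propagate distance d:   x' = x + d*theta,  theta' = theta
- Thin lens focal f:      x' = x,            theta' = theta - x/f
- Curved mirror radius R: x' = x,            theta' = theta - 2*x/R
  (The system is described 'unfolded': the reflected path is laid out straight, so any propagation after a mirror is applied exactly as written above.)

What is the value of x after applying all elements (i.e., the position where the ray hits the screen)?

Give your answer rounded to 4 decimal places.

Answer: 0.1890

Derivation:
Initial: x=-9.0000 theta=-0.1000
After 1 (propagate distance d=7): x=-9.7000 theta=-0.1000
After 2 (thin lens f=59): x=-9.7000 theta=19/295 (≈0.0644)
After 3 (propagate distance d=25): x=-4773/590 (≈-8.0898) theta=19/295 (≈0.0644)
After 4 (thin lens f=58): x=-4773/590 (≈-8.0898) theta=6977/34220 (≈0.2039)
After 5 (propagate distance d=22): x=-6167/1711 (≈-3.6043) theta=6977/34220 (≈0.2039)
After 6 (thin lens f=41): x=-6167/1711 (≈-3.6043) theta=409397/1403020 (≈0.2918)
After 7 (propagate distance d=13 (to screen)): x=265221/1403020 (≈0.1890) theta=409397/1403020 (≈0.2918)
Rounded to 4 decimal places: x = 0.1890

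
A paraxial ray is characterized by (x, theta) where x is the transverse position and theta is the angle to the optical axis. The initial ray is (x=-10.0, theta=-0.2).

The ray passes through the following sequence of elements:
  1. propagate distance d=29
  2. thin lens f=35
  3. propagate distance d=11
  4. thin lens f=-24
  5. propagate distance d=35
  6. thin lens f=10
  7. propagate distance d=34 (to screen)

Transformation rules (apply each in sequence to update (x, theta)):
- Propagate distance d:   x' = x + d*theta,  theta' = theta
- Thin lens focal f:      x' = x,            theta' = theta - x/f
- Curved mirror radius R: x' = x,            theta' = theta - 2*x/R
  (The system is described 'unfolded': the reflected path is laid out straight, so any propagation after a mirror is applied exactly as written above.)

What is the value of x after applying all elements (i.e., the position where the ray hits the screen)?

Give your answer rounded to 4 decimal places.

Answer: 45.8656

Derivation:
Initial: x=-10.0000 theta=-0.2000
After 1 (propagate distance d=29): x=-15.8000 theta=-0.2000
After 2 (thin lens f=35): x=-15.8000 theta=44/175 (≈0.2514)
After 3 (propagate distance d=11): x=-2281/175 (≈-13.0343) theta=44/175 (≈0.2514)
After 4 (thin lens f=-24): x=-2281/175 (≈-13.0343) theta=-7/24 (≈-0.2917)
After 5 (propagate distance d=35): x=-97619/4200 (≈-23.2426) theta=-7/24 (≈-0.2917)
After 6 (thin lens f=10): x=-97619/4200 (≈-23.2426) theta=85369/42000 (≈2.0326)
After 7 (propagate distance d=34 (to screen)): x=481589/10500 (≈45.8656) theta=85369/42000 (≈2.0326)
Rounded to 4 decimal places: x = 45.8656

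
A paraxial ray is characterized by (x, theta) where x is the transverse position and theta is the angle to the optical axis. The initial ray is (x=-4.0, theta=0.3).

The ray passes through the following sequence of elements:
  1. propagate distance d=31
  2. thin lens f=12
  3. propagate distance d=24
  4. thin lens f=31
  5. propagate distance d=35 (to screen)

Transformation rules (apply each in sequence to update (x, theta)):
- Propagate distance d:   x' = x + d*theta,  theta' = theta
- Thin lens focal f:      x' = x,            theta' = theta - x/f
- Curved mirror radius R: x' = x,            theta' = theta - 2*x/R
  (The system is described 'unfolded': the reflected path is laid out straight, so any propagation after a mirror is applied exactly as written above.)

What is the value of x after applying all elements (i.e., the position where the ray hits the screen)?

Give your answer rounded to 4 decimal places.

Initial: x=-4.0000 theta=0.3000
After 1 (propagate distance d=31): x=5.3000 theta=0.3000
After 2 (thin lens f=12): x=5.3000 theta=-17/120 (≈-0.1417)
After 3 (propagate distance d=24): x=1.9000 theta=-17/120 (≈-0.1417)
After 4 (thin lens f=31): x=1.9000 theta=-151/744 (≈-0.2030)
After 5 (propagate distance d=35 (to screen)): x=-19357/3720 (≈-5.2035) theta=-151/744 (≈-0.2030)
Rounded to 4 decimal places: x = -5.2035

Answer: -5.2035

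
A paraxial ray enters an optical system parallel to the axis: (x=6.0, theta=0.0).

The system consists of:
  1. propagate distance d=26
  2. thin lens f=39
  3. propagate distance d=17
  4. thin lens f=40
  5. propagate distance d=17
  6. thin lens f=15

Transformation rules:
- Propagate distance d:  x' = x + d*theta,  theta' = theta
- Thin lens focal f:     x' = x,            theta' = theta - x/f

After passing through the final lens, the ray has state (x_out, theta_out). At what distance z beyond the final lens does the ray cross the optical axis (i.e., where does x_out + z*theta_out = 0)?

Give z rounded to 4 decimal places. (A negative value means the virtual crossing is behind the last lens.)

Initial: x=6.0000 theta=0.0000
After 1 (propagate distance d=26): x=6.0000 theta=0.0000
After 2 (thin lens f=39): x=6.0000 theta=-2/13 (≈-0.1538)
After 3 (propagate distance d=17): x=44/13 (≈3.3846) theta=-2/13 (≈-0.1538)
After 4 (thin lens f=40): x=44/13 (≈3.3846) theta=-31/130 (≈-0.2385)
After 5 (propagate distance d=17): x=-87/130 (≈-0.6692) theta=-31/130 (≈-0.2385)
After 6 (thin lens f=15): x=-87/130 (≈-0.6692) theta=-63/325 (≈-0.1938)
z_focus = -x_out/theta_out = -(-87/130)/(-63/325) = -145/42 ≈ -3.4524
Rounded to 4 decimal places: z = -3.4524

Answer: -3.4524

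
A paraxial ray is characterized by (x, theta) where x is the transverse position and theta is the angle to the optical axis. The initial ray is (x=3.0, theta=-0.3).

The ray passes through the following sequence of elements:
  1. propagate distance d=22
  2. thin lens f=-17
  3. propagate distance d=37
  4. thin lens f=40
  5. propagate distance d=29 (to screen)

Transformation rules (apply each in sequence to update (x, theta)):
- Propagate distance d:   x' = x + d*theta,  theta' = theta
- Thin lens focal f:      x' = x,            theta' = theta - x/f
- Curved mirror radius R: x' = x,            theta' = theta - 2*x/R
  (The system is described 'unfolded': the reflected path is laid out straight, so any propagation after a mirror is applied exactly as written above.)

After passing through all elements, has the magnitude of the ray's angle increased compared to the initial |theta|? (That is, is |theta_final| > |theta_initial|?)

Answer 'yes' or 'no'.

Initial: x=3.0000 theta=-0.3000
After 1 (propagate distance d=22): x=-3.6000 theta=-0.3000
After 2 (thin lens f=-17): x=-3.6000 theta=-87/170 (≈-0.5118)
After 3 (propagate distance d=37): x=-3831/170 (≈-22.5353) theta=-87/170 (≈-0.5118)
After 4 (thin lens f=40): x=-3831/170 (≈-22.5353) theta=351/6800 (≈0.0516)
After 5 (propagate distance d=29 (to screen)): x=-143061/6800 (≈-21.0384) theta=351/6800 (≈0.0516)
|theta_initial|=0.3000 |theta_final|=351/6800 (≈0.0516) -> not increased

Answer: no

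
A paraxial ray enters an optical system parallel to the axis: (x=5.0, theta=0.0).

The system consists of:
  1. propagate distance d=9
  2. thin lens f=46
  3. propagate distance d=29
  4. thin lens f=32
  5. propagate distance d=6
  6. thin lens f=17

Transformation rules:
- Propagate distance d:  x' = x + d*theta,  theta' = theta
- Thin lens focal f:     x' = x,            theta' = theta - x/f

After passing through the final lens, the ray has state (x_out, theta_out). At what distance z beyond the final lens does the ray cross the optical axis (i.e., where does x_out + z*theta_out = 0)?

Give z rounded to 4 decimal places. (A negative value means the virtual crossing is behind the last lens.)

Initial: x=5.0000 theta=0.0000
After 1 (propagate distance d=9): x=5.0000 theta=0.0000
After 2 (thin lens f=46): x=5.0000 theta=-5/46 (≈-0.1087)
After 3 (propagate distance d=29): x=85/46 (≈1.8478) theta=-5/46 (≈-0.1087)
After 4 (thin lens f=32): x=85/46 (≈1.8478) theta=-245/1472 (≈-0.1664)
After 5 (propagate distance d=6): x=625/736 (≈0.8492) theta=-245/1472 (≈-0.1664)
After 6 (thin lens f=17): x=625/736 (≈0.8492) theta=-5415/25024 (≈-0.2164)
z_focus = -x_out/theta_out = -(625/736)/(-5415/25024) = 4250/1083 ≈ 3.9243
Rounded to 4 decimal places: z = 3.9243

Answer: 3.9243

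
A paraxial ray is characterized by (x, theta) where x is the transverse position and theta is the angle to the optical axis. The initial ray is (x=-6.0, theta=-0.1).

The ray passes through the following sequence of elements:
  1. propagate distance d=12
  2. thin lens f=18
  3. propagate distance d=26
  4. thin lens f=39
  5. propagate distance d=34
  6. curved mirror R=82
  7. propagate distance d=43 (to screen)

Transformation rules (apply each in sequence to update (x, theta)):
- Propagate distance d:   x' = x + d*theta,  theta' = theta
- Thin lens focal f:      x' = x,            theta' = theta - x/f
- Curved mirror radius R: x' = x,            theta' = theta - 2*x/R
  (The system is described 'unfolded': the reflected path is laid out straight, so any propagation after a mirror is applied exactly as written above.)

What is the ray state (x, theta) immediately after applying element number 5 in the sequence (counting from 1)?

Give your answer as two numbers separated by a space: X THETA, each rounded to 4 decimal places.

Initial: x=-6.0000 theta=-0.1000
After 1 (propagate distance d=12): x=-7.2000 theta=-0.1000
After 2 (thin lens f=18): x=-7.2000 theta=0.3000
After 3 (propagate distance d=26): x=0.6000 theta=0.3000
After 4 (thin lens f=39): x=0.6000 theta=37/130 (≈0.2846)
After 5 (propagate distance d=34): x=668/65 (≈10.2769) theta=37/130 (≈0.2846)
Rounded to 4 decimal places: x = 10.2769, theta = 0.2846

Answer: 10.2769 0.2846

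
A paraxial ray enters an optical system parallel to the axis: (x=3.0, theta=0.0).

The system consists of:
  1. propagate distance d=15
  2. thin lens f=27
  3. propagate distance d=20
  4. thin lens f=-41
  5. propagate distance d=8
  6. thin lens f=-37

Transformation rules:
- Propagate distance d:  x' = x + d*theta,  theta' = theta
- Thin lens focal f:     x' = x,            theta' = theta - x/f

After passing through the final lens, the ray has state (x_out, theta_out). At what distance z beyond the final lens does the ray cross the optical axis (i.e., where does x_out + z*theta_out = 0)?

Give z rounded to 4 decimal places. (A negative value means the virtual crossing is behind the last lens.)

Answer: 0.4465

Derivation:
Initial: x=3.0000 theta=0.0000
After 1 (propagate distance d=15): x=3.0000 theta=0.0000
After 2 (thin lens f=27): x=3.0000 theta=-1/9 (≈-0.1111)
After 3 (propagate distance d=20): x=7/9 (≈0.7778) theta=-1/9 (≈-0.1111)
After 4 (thin lens f=-41): x=7/9 (≈0.7778) theta=-34/369 (≈-0.0921)
After 5 (propagate distance d=8): x=5/123 (≈0.0407) theta=-34/369 (≈-0.0921)
After 6 (thin lens f=-37): x=5/123 (≈0.0407) theta=-1243/13653 (≈-0.0910)
z_focus = -x_out/theta_out = -(5/123)/(-1243/13653) = 555/1243 ≈ 0.4465
Rounded to 4 decimal places: z = 0.4465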